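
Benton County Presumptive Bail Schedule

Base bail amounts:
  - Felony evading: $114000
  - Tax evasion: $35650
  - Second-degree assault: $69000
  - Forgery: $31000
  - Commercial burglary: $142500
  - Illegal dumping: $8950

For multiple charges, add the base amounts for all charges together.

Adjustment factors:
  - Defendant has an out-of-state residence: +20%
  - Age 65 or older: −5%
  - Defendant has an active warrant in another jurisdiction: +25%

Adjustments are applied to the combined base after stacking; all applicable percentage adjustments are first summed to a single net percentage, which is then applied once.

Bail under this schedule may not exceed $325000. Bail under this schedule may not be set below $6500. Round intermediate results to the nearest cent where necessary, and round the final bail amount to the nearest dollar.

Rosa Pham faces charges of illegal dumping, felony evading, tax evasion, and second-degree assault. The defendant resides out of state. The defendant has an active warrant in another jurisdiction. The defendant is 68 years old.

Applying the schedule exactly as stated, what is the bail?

Base amounts from the schedule: illegal dumping $8950; felony evading $114000; tax evasion $35650; second-degree assault $69000.
Stacking rule: sum of all bases. $8950 + $114000 + $35650 + $69000 = $227600.
Net percentage adjustment: +20% −5% +25% = +40%. $227600 × 1.4 = $318640.
$318640 is within the $325000 maximum.
$318640 is at or above the $6500 minimum.

$318640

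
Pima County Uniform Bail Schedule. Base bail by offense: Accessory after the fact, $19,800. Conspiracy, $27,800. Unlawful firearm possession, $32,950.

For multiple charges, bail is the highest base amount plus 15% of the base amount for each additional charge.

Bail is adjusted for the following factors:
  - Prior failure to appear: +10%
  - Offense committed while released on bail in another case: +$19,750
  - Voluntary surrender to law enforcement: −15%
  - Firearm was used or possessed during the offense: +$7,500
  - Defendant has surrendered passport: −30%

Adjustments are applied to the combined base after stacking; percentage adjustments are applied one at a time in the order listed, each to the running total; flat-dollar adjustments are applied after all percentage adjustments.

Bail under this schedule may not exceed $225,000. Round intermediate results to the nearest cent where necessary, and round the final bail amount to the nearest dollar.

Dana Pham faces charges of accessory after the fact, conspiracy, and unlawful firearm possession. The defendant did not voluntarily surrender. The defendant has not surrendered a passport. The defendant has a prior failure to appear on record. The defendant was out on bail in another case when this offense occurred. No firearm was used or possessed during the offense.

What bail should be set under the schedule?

Base amounts from the schedule: accessory after the fact $19,800; conspiracy $27,800; unlawful firearm possession $32,950.
Stacking rule: highest base plus 15% of each additional charge. Highest is unlawful firearm possession at $32,950. Additional: $19,800 × 15% = $2,970; $27,800 × 15% = $4,170. Combined base = $32,950 + $7,140 = $40,090.
Prior failure to appear (+10%): $40,090 × 1.1 = $44,099.
Offense committed while released on bail in another case (+$19,750 flat): $44,099 + $19,750 = $63,849.
$63,849 is within the $225,000 maximum.

$63,849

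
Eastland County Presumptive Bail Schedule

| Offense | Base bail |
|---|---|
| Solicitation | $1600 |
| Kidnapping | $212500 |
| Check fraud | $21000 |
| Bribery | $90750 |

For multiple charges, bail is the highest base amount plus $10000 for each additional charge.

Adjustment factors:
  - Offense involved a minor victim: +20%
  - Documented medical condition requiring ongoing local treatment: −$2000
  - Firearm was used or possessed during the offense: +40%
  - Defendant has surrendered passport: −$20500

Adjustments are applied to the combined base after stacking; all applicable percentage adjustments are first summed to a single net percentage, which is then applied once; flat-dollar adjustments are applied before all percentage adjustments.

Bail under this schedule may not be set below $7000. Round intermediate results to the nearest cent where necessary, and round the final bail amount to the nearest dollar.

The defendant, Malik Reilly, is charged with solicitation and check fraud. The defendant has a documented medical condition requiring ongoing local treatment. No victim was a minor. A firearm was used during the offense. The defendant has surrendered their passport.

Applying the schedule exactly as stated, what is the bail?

Base amounts from the schedule: solicitation $1600; check fraud $21000.
Stacking rule: highest base plus $10000 per additional charge. Highest is check fraud at $21000; 1 additional charge → +$10000. Combined base = $31000.
Documented medical condition requiring ongoing local treatment (−$2000 flat): $31000 − $2000 = $29000.
Defendant has surrendered passport (−$20500 flat): $29000 − $20500 = $8500.
Firearm was used or possessed during the offense (+40%): $8500 × 1.4 = $11900.
$11900 is at or above the $7000 minimum.

$11900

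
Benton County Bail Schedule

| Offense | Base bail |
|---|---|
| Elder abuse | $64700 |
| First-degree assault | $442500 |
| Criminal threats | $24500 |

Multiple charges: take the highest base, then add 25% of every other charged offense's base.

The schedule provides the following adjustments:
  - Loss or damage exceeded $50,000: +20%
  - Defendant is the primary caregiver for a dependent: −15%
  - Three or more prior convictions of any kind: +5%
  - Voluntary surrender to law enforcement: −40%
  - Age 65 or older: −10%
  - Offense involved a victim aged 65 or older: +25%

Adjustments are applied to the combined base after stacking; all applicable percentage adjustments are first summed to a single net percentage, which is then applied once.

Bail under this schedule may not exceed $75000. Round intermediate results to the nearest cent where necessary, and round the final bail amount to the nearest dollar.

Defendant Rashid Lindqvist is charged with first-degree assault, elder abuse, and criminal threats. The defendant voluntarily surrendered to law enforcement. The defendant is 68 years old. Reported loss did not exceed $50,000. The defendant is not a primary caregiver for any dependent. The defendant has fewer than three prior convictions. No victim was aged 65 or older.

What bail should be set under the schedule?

Base amounts from the schedule: first-degree assault $442500; elder abuse $64700; criminal threats $24500.
Stacking rule: highest base plus 25% of each additional charge. Highest is first-degree assault at $442500. Additional: $64700 × 25% = $16175; $24500 × 25% = $6125. Combined base = $442500 + $22300 = $464800.
Net percentage adjustment: −40% −10% = −50%. $464800 × 0.5 = $232400.
Result $232400 exceeds the maximum of $75000; bail is capped at $75000.

$75000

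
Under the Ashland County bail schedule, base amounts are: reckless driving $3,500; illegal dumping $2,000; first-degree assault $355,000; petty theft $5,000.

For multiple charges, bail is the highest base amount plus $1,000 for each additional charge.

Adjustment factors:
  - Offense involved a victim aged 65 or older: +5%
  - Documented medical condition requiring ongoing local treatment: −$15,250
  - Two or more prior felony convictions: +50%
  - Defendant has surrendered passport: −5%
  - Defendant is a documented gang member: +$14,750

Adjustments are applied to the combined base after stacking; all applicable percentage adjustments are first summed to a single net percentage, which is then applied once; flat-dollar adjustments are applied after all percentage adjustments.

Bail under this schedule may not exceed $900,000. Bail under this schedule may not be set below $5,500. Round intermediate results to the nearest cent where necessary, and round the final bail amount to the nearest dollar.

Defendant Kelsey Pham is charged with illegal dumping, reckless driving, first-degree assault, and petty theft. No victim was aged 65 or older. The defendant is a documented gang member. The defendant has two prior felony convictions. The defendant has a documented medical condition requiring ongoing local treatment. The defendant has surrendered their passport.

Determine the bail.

Base amounts from the schedule: illegal dumping $2,000; reckless driving $3,500; first-degree assault $355,000; petty theft $5,000.
Stacking rule: highest base plus $1,000 per additional charge. Highest is first-degree assault at $355,000; 3 additional charges → +$3,000. Combined base = $358,000.
Net percentage adjustment: +50% −5% = +45%. $358,000 × 1.45 = $519,100.
Documented medical condition requiring ongoing local treatment (−$15,250 flat): $519,100 − $15,250 = $503,850.
Defendant is a documented gang member (+$14,750 flat): $503,850 + $14,750 = $518,600.
$518,600 is within the $900,000 maximum.
$518,600 is at or above the $5,500 minimum.

$518,600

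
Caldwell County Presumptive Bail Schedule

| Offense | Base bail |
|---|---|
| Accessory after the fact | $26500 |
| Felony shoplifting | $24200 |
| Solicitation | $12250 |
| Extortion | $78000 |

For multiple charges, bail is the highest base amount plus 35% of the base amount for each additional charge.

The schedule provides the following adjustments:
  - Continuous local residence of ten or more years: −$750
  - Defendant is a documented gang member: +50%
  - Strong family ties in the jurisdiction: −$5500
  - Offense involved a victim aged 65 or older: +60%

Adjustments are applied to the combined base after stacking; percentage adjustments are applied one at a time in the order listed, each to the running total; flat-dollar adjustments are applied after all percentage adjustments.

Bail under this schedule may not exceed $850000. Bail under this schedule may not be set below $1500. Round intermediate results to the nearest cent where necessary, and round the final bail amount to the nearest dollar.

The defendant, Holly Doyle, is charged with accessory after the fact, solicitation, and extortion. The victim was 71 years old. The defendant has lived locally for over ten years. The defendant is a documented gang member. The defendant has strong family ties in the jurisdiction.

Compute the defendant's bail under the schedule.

$213500

Base amounts from the schedule: accessory after the fact $26500; solicitation $12250; extortion $78000.
Stacking rule: highest base plus 35% of each additional charge. Highest is extortion at $78000. Additional: $26500 × 35% = $9275; $12250 × 35% = $4287.50. Combined base = $78000 + $13562.50 = $91562.50.
Defendant is a documented gang member (+50%): $91562.50 × 1.5 = $137343.75.
Offense involved a victim aged 65 or older (+60%): $137343.75 × 1.6 = $219750.
Continuous local residence of ten or more years (−$750 flat): $219750 − $750 = $219000.
Strong family ties in the jurisdiction (−$5500 flat): $219000 − $5500 = $213500.
$213500 is within the $850000 maximum.
$213500 is at or above the $1500 minimum.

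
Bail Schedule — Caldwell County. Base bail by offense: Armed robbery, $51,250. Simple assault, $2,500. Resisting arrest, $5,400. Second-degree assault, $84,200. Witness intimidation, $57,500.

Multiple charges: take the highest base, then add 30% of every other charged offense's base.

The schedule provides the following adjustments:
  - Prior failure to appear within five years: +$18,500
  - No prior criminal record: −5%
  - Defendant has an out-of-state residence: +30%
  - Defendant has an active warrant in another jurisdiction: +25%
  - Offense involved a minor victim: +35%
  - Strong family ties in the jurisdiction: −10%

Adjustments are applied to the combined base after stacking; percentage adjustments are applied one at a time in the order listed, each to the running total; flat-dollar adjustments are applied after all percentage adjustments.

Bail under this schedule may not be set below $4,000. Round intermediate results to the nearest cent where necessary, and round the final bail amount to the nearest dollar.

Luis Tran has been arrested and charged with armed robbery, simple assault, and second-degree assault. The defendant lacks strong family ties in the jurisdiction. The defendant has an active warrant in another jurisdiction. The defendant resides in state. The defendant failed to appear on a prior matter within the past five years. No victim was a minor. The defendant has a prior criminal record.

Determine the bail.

$143,906

Base amounts from the schedule: armed robbery $51,250; simple assault $2,500; second-degree assault $84,200.
Stacking rule: highest base plus 30% of each additional charge. Highest is second-degree assault at $84,200. Additional: $51,250 × 30% = $15,375; $2,500 × 30% = $750. Combined base = $84,200 + $16,125 = $100,325.
Defendant has an active warrant in another jurisdiction (+25%): $100,325 × 1.25 = $125,406.25.
Prior failure to appear within five years (+$18,500 flat): $125,406.25 + $18,500 = $143,906.25.
$143,906.25 is at or above the $4,000 minimum.
Rounded to the nearest dollar: $143,906.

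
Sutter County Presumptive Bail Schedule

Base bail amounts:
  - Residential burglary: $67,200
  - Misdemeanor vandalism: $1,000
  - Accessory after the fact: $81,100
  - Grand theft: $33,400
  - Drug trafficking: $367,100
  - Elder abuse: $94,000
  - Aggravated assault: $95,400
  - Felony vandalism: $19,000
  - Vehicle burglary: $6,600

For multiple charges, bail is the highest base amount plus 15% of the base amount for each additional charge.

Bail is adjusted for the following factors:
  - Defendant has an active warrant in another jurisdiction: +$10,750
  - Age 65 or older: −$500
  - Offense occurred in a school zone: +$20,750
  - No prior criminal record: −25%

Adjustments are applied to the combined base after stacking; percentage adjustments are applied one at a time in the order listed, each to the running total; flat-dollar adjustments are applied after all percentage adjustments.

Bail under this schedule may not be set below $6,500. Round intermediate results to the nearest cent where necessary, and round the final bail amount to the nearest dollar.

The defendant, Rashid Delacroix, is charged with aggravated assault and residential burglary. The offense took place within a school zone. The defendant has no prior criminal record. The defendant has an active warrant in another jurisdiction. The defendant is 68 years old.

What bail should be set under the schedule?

$110,110

Base amounts from the schedule: aggravated assault $95,400; residential burglary $67,200.
Stacking rule: highest base plus 15% of each additional charge. Highest is aggravated assault at $95,400. Additional: $67,200 × 15% = $10,080. Combined base = $95,400 + $10,080 = $105,480.
No prior criminal record (−25%): $105,480 × 0.75 = $79,110.
Defendant has an active warrant in another jurisdiction (+$10,750 flat): $79,110 + $10,750 = $89,860.
Age 65 or older (−$500 flat): $89,860 − $500 = $89,360.
Offense occurred in a school zone (+$20,750 flat): $89,360 + $20,750 = $110,110.
$110,110 is at or above the $6,500 minimum.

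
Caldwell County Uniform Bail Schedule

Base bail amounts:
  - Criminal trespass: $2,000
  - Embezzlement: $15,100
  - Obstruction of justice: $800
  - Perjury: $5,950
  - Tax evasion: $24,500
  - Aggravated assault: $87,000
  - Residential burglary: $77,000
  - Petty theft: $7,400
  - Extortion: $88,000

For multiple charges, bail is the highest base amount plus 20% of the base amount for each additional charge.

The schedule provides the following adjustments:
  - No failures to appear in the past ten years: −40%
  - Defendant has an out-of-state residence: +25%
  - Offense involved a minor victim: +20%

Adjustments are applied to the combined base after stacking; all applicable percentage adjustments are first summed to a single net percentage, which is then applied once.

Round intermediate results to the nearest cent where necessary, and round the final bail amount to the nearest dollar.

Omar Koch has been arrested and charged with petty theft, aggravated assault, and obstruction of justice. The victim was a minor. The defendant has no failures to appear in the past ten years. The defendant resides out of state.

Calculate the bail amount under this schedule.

$93,072

Base amounts from the schedule: petty theft $7,400; aggravated assault $87,000; obstruction of justice $800.
Stacking rule: highest base plus 20% of each additional charge. Highest is aggravated assault at $87,000. Additional: $7,400 × 20% = $1,480; $800 × 20% = $160. Combined base = $87,000 + $1,640 = $88,640.
Net percentage adjustment: −40% +25% +20% = +5%. $88,640 × 1.05 = $93,072.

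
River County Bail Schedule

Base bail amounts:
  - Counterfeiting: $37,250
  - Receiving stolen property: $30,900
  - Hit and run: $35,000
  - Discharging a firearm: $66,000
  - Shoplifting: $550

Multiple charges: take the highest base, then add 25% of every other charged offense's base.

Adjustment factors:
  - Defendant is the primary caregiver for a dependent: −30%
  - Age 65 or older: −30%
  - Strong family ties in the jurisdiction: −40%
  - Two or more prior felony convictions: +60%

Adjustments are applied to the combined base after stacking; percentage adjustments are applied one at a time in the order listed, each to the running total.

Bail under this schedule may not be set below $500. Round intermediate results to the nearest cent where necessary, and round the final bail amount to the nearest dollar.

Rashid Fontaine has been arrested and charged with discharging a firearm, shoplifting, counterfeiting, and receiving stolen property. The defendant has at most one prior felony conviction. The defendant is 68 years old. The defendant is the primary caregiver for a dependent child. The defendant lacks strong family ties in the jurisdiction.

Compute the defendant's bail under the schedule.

$40,756

Base amounts from the schedule: discharging a firearm $66,000; shoplifting $550; counterfeiting $37,250; receiving stolen property $30,900.
Stacking rule: highest base plus 25% of each additional charge. Highest is discharging a firearm at $66,000. Additional: $550 × 25% = $137.50; $37,250 × 25% = $9,312.50; $30,900 × 25% = $7,725. Combined base = $66,000 + $17,175 = $83,175.
Defendant is the primary caregiver for a dependent (−30%): $83,175 × 0.7 = $58,222.50.
Age 65 or older (−30%): $58,222.50 × 0.7 = $40,755.75.
$40,755.75 is at or above the $500 minimum.
Rounded to the nearest dollar: $40,756.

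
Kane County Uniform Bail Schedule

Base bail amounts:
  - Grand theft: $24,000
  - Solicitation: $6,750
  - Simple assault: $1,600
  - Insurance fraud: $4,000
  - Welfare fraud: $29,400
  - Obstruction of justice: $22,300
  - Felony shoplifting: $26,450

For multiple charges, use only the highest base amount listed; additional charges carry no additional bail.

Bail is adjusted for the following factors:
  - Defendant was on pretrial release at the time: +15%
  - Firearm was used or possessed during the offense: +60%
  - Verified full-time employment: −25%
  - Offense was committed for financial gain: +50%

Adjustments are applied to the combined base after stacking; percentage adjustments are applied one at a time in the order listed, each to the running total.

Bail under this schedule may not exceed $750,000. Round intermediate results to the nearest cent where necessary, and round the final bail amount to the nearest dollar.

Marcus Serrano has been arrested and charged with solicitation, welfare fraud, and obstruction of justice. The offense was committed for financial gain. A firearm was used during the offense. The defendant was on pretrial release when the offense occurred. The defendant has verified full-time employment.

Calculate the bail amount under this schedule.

Base amounts from the schedule: solicitation $6,750; welfare fraud $29,400; obstruction of justice $22,300.
Stacking rule: use the highest base only. Highest is welfare fraud at $29,400. Combined base = $29,400.
Defendant was on pretrial release at the time (+15%): $29,400 × 1.15 = $33,810.
Firearm was used or possessed during the offense (+60%): $33,810 × 1.6 = $54,096.
Verified full-time employment (−25%): $54,096 × 0.75 = $40,572.
Offense was committed for financial gain (+50%): $40,572 × 1.5 = $60,858.
$60,858 is within the $750,000 maximum.

$60,858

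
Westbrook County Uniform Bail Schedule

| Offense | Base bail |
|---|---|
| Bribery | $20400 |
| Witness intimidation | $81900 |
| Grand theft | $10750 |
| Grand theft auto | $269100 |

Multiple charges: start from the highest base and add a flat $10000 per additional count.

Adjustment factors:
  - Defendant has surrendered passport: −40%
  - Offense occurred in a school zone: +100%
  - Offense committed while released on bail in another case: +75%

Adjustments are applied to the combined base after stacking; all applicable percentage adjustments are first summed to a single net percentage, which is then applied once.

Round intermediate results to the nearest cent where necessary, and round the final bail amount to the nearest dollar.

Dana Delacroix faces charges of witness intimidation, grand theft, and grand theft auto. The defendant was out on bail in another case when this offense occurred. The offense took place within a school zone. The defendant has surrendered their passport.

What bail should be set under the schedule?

Base amounts from the schedule: witness intimidation $81900; grand theft $10750; grand theft auto $269100.
Stacking rule: highest base plus $10000 per additional charge. Highest is grand theft auto at $269100; 2 additional charges → +$20000. Combined base = $289100.
Net percentage adjustment: −40% +100% +75% = +135%. $289100 × 2.35 = $679385.

$679385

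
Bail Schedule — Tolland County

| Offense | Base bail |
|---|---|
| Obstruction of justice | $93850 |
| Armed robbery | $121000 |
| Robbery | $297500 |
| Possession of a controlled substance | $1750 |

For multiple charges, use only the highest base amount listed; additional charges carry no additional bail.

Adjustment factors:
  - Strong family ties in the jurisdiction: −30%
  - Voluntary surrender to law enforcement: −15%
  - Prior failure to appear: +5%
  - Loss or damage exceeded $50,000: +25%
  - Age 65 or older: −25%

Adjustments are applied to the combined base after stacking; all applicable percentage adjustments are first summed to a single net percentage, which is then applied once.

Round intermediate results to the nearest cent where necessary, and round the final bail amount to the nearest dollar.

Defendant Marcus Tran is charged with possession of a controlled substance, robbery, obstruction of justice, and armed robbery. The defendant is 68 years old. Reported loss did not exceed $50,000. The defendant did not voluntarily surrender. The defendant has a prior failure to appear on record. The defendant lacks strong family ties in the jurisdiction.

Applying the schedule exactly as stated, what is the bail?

Base amounts from the schedule: possession of a controlled substance $1750; robbery $297500; obstruction of justice $93850; armed robbery $121000.
Stacking rule: use the highest base only. Highest is robbery at $297500. Combined base = $297500.
Net percentage adjustment: +5% −25% = −20%. $297500 × 0.8 = $238000.

$238000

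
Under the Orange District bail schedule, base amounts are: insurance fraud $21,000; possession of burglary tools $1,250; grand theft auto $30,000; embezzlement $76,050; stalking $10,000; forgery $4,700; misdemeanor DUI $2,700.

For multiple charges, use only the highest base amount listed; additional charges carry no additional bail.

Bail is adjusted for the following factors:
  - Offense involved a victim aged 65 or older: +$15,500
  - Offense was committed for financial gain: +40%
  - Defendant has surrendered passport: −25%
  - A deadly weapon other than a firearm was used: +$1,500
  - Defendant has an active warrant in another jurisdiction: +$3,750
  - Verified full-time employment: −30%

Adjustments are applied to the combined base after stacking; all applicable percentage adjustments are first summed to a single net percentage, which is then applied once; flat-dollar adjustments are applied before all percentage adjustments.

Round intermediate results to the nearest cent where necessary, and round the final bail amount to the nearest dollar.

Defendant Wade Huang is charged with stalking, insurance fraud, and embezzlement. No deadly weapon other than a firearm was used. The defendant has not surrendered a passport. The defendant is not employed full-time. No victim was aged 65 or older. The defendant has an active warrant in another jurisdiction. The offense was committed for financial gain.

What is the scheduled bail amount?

Base amounts from the schedule: stalking $10,000; insurance fraud $21,000; embezzlement $76,050.
Stacking rule: use the highest base only. Highest is embezzlement at $76,050. Combined base = $76,050.
Defendant has an active warrant in another jurisdiction (+$3,750 flat): $76,050 + $3,750 = $79,800.
Offense was committed for financial gain (+40%): $79,800 × 1.4 = $111,720.

$111,720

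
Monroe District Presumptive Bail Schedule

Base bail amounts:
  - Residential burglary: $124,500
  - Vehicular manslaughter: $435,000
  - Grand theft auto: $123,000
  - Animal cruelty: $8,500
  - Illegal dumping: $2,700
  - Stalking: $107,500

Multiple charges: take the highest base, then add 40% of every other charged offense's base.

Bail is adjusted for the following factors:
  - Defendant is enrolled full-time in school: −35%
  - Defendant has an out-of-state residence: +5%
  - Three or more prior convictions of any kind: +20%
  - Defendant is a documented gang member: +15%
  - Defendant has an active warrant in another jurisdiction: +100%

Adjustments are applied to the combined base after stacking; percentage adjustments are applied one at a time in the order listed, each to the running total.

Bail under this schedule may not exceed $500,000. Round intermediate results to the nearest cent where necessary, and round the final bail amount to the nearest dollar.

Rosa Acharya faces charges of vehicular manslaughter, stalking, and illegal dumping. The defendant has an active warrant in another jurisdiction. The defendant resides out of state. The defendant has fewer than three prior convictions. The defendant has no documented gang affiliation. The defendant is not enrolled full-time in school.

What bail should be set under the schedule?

Base amounts from the schedule: vehicular manslaughter $435,000; stalking $107,500; illegal dumping $2,700.
Stacking rule: highest base plus 40% of each additional charge. Highest is vehicular manslaughter at $435,000. Additional: $107,500 × 40% = $43,000; $2,700 × 40% = $1,080. Combined base = $435,000 + $44,080 = $479,080.
Defendant has an out-of-state residence (+5%): $479,080 × 1.05 = $503,034.
Defendant has an active warrant in another jurisdiction (+100%): $503,034 × 2 = $1,006,068.
Result $1,006,068 exceeds the maximum of $500,000; bail is capped at $500,000.

$500,000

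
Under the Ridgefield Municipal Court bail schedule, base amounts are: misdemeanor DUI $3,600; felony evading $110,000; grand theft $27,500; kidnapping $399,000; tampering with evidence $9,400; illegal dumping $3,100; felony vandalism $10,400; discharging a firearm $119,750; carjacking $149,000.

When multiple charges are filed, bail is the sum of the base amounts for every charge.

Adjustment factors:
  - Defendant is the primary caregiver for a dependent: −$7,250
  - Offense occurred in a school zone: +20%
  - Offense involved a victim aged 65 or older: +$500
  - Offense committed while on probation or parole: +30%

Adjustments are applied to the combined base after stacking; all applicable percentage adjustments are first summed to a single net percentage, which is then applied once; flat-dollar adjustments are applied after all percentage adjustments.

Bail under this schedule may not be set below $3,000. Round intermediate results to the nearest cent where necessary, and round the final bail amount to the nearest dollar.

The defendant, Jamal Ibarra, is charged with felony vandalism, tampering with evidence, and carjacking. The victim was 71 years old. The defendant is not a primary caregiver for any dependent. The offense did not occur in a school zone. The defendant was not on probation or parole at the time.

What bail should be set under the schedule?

Base amounts from the schedule: felony vandalism $10,400; tampering with evidence $9,400; carjacking $149,000.
Stacking rule: sum of all bases. $10,400 + $9,400 + $149,000 = $168,800.
Offense involved a victim aged 65 or older (+$500 flat): $168,800 + $500 = $169,300.
$169,300 is at or above the $3,000 minimum.

$169,300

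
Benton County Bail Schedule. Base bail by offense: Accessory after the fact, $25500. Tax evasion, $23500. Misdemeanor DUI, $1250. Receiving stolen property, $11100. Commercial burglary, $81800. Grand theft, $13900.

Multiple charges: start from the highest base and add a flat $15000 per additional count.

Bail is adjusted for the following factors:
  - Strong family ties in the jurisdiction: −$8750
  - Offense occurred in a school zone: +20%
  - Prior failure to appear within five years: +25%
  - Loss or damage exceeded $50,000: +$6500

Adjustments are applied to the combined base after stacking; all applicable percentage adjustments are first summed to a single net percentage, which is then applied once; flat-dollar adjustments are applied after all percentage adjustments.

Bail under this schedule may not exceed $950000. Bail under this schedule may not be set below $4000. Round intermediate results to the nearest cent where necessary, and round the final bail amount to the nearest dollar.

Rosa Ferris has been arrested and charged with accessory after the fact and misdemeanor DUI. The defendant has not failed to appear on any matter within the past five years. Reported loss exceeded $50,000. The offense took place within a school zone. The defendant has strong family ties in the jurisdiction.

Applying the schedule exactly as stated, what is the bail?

Base amounts from the schedule: accessory after the fact $25500; misdemeanor DUI $1250.
Stacking rule: highest base plus $15000 per additional charge. Highest is accessory after the fact at $25500; 1 additional charge → +$15000. Combined base = $40500.
Offense occurred in a school zone (+20%): $40500 × 1.2 = $48600.
Strong family ties in the jurisdiction (−$8750 flat): $48600 − $8750 = $39850.
Loss or damage exceeded $50,000 (+$6500 flat): $39850 + $6500 = $46350.
$46350 is within the $950000 maximum.
$46350 is at or above the $4000 minimum.

$46350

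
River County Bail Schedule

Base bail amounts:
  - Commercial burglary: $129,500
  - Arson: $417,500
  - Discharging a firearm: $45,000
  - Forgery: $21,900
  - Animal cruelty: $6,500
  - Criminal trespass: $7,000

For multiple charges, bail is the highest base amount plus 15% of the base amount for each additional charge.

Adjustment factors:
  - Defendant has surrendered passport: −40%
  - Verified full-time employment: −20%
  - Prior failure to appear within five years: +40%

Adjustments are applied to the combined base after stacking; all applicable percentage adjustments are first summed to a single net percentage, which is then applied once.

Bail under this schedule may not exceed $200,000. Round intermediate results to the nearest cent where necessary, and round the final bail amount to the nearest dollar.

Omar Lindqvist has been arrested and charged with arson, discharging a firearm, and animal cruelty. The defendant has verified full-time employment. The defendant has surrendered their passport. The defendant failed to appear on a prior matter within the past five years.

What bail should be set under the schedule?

Base amounts from the schedule: arson $417,500; discharging a firearm $45,000; animal cruelty $6,500.
Stacking rule: highest base plus 15% of each additional charge. Highest is arson at $417,500. Additional: $45,000 × 15% = $6,750; $6,500 × 15% = $975. Combined base = $417,500 + $7,725 = $425,225.
Net percentage adjustment: −40% −20% +40% = −20%. $425,225 × 0.8 = $340,180.
Result $340,180 exceeds the maximum of $200,000; bail is capped at $200,000.

$200,000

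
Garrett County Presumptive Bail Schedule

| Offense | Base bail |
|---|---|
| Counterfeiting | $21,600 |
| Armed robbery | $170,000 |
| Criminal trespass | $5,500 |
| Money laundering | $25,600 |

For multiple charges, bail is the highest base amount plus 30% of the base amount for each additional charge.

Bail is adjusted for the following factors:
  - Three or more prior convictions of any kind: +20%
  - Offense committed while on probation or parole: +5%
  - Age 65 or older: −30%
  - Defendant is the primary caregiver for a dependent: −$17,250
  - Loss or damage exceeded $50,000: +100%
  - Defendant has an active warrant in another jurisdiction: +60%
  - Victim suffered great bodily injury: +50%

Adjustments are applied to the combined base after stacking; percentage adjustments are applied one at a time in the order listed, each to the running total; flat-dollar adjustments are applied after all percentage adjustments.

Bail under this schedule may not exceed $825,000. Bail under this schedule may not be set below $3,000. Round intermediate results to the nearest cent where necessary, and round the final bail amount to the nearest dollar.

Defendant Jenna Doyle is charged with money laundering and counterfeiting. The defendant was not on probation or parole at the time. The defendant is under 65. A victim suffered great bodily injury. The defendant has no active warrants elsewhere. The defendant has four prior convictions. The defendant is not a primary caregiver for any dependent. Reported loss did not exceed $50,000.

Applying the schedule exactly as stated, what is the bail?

$57,744

Base amounts from the schedule: money laundering $25,600; counterfeiting $21,600.
Stacking rule: highest base plus 30% of each additional charge. Highest is money laundering at $25,600. Additional: $21,600 × 30% = $6,480. Combined base = $25,600 + $6,480 = $32,080.
Three or more prior convictions of any kind (+20%): $32,080 × 1.2 = $38,496.
Victim suffered great bodily injury (+50%): $38,496 × 1.5 = $57,744.
$57,744 is within the $825,000 maximum.
$57,744 is at or above the $3,000 minimum.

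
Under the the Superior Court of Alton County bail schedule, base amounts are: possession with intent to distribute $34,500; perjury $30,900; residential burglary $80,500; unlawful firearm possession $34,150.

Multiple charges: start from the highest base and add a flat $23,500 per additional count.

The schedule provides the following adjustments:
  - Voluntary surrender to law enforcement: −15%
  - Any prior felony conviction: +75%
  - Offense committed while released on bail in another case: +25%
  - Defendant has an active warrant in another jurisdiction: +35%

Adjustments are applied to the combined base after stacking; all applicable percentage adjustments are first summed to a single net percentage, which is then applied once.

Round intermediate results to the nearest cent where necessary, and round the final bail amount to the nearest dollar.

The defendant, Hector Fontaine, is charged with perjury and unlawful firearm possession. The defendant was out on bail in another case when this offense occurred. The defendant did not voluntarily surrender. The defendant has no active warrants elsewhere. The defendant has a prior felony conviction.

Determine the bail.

$115,300

Base amounts from the schedule: perjury $30,900; unlawful firearm possession $34,150.
Stacking rule: highest base plus $23,500 per additional charge. Highest is unlawful firearm possession at $34,150; 1 additional charge → +$23,500. Combined base = $57,650.
Net percentage adjustment: +75% +25% = +100%. $57,650 × 2 = $115,300.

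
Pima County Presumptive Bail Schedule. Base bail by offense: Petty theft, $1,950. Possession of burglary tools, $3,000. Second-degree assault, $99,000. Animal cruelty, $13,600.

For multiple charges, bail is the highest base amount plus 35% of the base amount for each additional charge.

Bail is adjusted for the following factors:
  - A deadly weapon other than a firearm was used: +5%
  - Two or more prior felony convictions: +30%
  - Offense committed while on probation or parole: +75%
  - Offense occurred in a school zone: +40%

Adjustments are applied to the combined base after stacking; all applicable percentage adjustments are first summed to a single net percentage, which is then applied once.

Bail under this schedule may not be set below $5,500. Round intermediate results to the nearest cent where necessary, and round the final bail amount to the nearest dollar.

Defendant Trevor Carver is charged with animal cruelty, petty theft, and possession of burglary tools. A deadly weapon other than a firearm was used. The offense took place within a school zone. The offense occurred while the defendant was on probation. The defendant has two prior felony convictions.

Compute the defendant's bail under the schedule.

$38,331

Base amounts from the schedule: animal cruelty $13,600; petty theft $1,950; possession of burglary tools $3,000.
Stacking rule: highest base plus 35% of each additional charge. Highest is animal cruelty at $13,600. Additional: $1,950 × 35% = $682.50; $3,000 × 35% = $1,050. Combined base = $13,600 + $1,732.50 = $15,332.50.
Net percentage adjustment: +5% +30% +75% +40% = +150%. $15,332.50 × 2.5 = $38,331.25.
$38,331.25 is at or above the $5,500 minimum.
Rounded to the nearest dollar: $38,331.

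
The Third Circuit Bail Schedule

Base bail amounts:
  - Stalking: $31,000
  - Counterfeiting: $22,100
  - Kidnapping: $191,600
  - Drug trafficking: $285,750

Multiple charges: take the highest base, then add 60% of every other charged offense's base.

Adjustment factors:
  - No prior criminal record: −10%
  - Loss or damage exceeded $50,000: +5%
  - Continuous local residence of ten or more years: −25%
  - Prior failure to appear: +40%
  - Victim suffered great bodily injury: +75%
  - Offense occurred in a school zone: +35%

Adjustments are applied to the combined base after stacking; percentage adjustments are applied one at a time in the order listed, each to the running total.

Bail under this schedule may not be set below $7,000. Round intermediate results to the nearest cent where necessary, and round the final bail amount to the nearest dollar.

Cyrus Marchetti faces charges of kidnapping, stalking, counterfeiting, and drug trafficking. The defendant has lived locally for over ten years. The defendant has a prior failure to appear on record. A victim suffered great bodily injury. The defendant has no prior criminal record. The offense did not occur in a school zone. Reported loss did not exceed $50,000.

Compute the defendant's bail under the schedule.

$715,363

Base amounts from the schedule: kidnapping $191,600; stalking $31,000; counterfeiting $22,100; drug trafficking $285,750.
Stacking rule: highest base plus 60% of each additional charge. Highest is drug trafficking at $285,750. Additional: $191,600 × 60% = $114,960; $31,000 × 60% = $18,600; $22,100 × 60% = $13,260. Combined base = $285,750 + $146,820 = $432,570.
No prior criminal record (−10%): $432,570 × 0.9 = $389,313.
Continuous local residence of ten or more years (−25%): $389,313 × 0.75 = $291,984.75.
Prior failure to appear (+40%): $291,984.75 × 1.4 = $408,778.65.
Victim suffered great bodily injury (+75%): $408,778.65 × 1.75 = $715,362.64.
$715,362.64 is at or above the $7,000 minimum.
Rounded to the nearest dollar: $715,363.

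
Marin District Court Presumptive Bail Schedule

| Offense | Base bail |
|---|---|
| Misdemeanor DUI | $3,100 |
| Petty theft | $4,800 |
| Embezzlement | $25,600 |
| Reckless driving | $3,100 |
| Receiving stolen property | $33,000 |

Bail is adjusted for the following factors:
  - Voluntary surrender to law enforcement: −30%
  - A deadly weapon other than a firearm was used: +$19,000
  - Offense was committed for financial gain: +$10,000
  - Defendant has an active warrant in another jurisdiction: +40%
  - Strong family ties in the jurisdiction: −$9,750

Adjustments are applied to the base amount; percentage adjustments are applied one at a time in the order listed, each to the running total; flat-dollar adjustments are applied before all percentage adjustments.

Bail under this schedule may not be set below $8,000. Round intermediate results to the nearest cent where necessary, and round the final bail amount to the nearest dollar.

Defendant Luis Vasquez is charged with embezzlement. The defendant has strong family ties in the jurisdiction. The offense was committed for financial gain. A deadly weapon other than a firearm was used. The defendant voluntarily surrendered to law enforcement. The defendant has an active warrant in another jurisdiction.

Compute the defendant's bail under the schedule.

$43,953

Base amounts from the schedule: embezzlement $25,600.
Single charge. Combined base = $25,600.
A deadly weapon other than a firearm was used (+$19,000 flat): $25,600 + $19,000 = $44,600.
Offense was committed for financial gain (+$10,000 flat): $44,600 + $10,000 = $54,600.
Strong family ties in the jurisdiction (−$9,750 flat): $54,600 − $9,750 = $44,850.
Voluntary surrender to law enforcement (−30%): $44,850 × 0.7 = $31,395.
Defendant has an active warrant in another jurisdiction (+40%): $31,395 × 1.4 = $43,953.
$43,953 is at or above the $8,000 minimum.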